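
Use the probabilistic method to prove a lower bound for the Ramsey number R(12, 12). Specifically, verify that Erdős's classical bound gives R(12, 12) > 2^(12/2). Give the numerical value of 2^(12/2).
2^(12/2) = 64; so R(12, 12) > 64

Colour each edge of K_n uniformly at random with red/blue. The expected number of monochromatic K_12 is C(n, 12) · 2 · 2^(−C(12,2)). If C(n, 12) · 2^(1 − C(12,2)) < 1, then with positive probability no monochromatic K_12 exists, so R(12, 12) > n. The standard estimate C(n, 12) ≤ n^12/12! shows this inequality holds whenever n ≤ 2^(12/2) (since 12! · 2^(C(12,2) − 1) > 2^(12^2/2) ≥ n^12). Hence R(12, 12) > 2^(12/2) = 64.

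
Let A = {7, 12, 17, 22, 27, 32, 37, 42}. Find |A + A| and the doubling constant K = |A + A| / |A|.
K = |A + A| / |A| = 15/8

Enumerate A + A = {a + b : a, b ∈ A}. With |A| = 8, there are |A|^2 = 64 ordered sum pairs; collecting distinct values, A + A = {14, 19, 24, 29, 34, 39, 44, 49, 54, 59, 64, 69, 74, 79, 84}, so |A + A| = 15. Thus K = 15/8. Here |A + A| = 2|A| − 1 = 15, the minimum possible — so K = 15/8 is minimal, which holds iff A is an arithmetic progression.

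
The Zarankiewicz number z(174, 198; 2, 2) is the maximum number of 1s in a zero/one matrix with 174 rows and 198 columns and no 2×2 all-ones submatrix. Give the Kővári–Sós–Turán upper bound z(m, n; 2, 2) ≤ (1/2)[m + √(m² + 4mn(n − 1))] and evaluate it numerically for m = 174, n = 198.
z(174, 198; 2, 2) ≤ (1/2)[174 + √(174² + 4·174·198·197)] = (1/2)[174 + √27178452] = 2693.6478

Kővári–Sós–Turán: let r_1, ..., r_174 be the row sums and z = Σ r_i the total number of 1s. Each pair of columns can share at most one row with both entries 1 (else a 2×2 all-ones block appears), so Σ_i C(r_i, 2) ≤ C(198, 2) = 19503. By convexity Σ_i C(r_i, 2) ≥ 174·C(z/174, 2) = z(z − 174)/(2·174), giving z² − 174z − 174·198·197 ≤ 0 and hence z ≤ (1/2)[174 + √(30276 + 4·6787044)] = (1/2)[174 + √27178452] ≈ (1/2)(174 + 5213.2957) = 2693.6478.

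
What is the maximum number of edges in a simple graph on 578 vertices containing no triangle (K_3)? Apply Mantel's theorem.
ex(578, K_3) = ⌊578^2/4⌋ = 83521

Mantel (1907): a triangle-free graph on n vertices has at most ⌊n^2/4⌋ edges, with equality for the complete bipartite graph K_{⌊n/2⌋, ⌈n/2⌉}. For n = 578: ⌊578^2/4⌋ = ⌊334084/4⌋ = 83521. The extremal graph is K_{289, 289}, which has 289·289 = 83521 edges.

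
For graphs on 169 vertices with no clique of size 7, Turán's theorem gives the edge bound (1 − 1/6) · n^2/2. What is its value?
Turán density bound = (5/6) · 169^2/2 = 142805/12 ≈ 11900.4167

Turán's theorem: ex(n, K_{r+1}) is achieved by the complete r-partite Turán graph T(n, r) with parts as balanced as possible, and is at most (1 − 1/r) · n^2/2. For r = 6, n = 169: the density bound is (5/6) · 28561/2 = 142805/12 ≈ 11900.4167. The integer-valued extremum is e(T(169, 6)) = 11900, which is strictly less than the density bound 142805/12 since 6 ∤ 169 (the parts of T(169, 6) cannot all be equal).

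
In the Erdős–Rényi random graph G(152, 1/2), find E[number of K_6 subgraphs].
E[# K_6] = C(152, 6) · (1/2)^C(6, 2) = 15500461060 / 2^15 = 3875115265/8192 ≈ 473036.531372

For each 6-subset S of vertices (there are C(152, 6) = 15500461060 such S), let X_S = 1 if S induces a K_6 (all C(6, 2) = 15 edges present). Then P(X_S = 1) = (1/2)^15 = 1/32768. By linearity of expectation, E[# K_6] = C(152, 6) · (1/2)^15 = 15500461060 / 32768 = 3875115265/8192 ≈ 473036.531372.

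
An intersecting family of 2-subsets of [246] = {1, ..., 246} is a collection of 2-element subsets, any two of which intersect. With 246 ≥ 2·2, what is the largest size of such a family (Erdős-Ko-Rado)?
max |F| = C(245, 1) = 245

Erdős-Ko-Rado (1961): when n ≥ 2k, max |F| = C(n−1, k−1). The bound is attained by the star {A : i ∈ A} for any fixed i ∈ [n]. Here C(246−1, 2−1) = C(245, 1) = 245.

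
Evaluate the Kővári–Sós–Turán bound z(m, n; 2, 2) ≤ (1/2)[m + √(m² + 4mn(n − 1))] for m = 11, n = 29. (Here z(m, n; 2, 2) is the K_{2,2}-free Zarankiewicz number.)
z(11, 29; 2, 2) ≤ (1/2)[11 + √(11² + 4·11·29·28)] = (1/2)[11 + √35849] = 100.1692

Kővári–Sós–Turán: let r_1, ..., r_11 be the row sums and z = Σ r_i the total number of 1s. Each pair of columns can share at most one row with both entries 1 (else a 2×2 all-ones block appears), so Σ_i C(r_i, 2) ≤ C(29, 2) = 406. By convexity Σ_i C(r_i, 2) ≥ 11·C(z/11, 2) = z(z − 11)/(2·11), giving z² − 11z − 11·29·28 ≤ 0 and hence z ≤ (1/2)[11 + √(121 + 4·8932)] = (1/2)[11 + √35849] ≈ (1/2)(11 + 189.3383) = 100.1692.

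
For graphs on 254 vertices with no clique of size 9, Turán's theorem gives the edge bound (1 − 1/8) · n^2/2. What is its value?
Turán density bound = (7/8) · 254^2/2 = 112903/4 ≈ 28225.75

Turán's theorem: ex(n, K_{r+1}) is achieved by the complete r-partite Turán graph T(n, r) with parts as balanced as possible, and is at most (1 − 1/r) · n^2/2. For r = 8, n = 254: the density bound is (7/8) · 64516/2 = 112903/4 ≈ 28225.75. The integer-valued extremum is e(T(254, 8)) = 28225, which is strictly less than the density bound 112903/4 since 8 ∤ 254 (the parts of T(254, 8) cannot all be equal).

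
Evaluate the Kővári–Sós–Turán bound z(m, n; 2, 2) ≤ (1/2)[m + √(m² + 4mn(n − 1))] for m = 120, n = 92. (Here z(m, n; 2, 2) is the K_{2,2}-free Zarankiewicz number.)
z(120, 92; 2, 2) ≤ (1/2)[120 + √(120² + 4·120·92·91)] = (1/2)[120 + √4032960] = 1064.1115

Kővári–Sós–Turán: let r_1, ..., r_120 be the row sums and z = Σ r_i the total number of 1s. Each pair of columns can share at most one row with both entries 1 (else a 2×2 all-ones block appears), so Σ_i C(r_i, 2) ≤ C(92, 2) = 4186. By convexity Σ_i C(r_i, 2) ≥ 120·C(z/120, 2) = z(z − 120)/(2·120), giving z² − 120z − 120·92·91 ≤ 0 and hence z ≤ (1/2)[120 + √(14400 + 4·1004640)] = (1/2)[120 + √4032960] ≈ (1/2)(120 + 2008.2231) = 1064.1115.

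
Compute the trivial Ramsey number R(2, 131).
R(2, 131) = 131

R(2, k) = k for all k ≥ 2: in a 2-colouring of K_k, either some edge is red (a red K_2) or all edges are blue (a blue K_k). And K_{130} coloured all-blue has no blue K_131, so R(2, 131) > 130. Hence R(2, 131) = 131.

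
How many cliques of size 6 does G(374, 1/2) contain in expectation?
E[# K_6] = C(374, 6) · (1/2)^C(6, 2) = 3650840648301 / 2^15 ≈ 111414814.706451

For each 6-subset S of vertices (there are C(374, 6) = 3650840648301 such S), let X_S = 1 if S induces a K_6 (all C(6, 2) = 15 edges present). Then P(X_S = 1) = (1/2)^15 = 1/32768. By linearity of expectation, E[# K_6] = C(374, 6) · (1/2)^15 = 3650840648301 / 32768 ≈ 111414814.706451.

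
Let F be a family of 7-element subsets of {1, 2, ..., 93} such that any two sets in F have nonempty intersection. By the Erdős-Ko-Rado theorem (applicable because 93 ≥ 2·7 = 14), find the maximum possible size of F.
max |F| = C(92, 6) = 713068356

Erdős-Ko-Rado (1961): when n ≥ 2k, max |F| = C(n−1, k−1). The bound is attained by the star {A : i ∈ A} for any fixed i ∈ [n]. Here C(93−1, 7−1) = C(92, 6) = 713068356.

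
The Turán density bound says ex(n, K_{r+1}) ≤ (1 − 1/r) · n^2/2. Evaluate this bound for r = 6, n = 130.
Turán density bound = (5/6) · 130^2/2 = 21125/3 ≈ 7041.6667

Turán's theorem: ex(n, K_{r+1}) is achieved by the complete r-partite Turán graph T(n, r) with parts as balanced as possible, and is at most (1 − 1/r) · n^2/2. For r = 6, n = 130: the density bound is (5/6) · 16900/2 = 21125/3 ≈ 7041.6667. The integer-valued extremum is e(T(130, 6)) = 7041, which is strictly less than the density bound 21125/3 since 6 ∤ 130 (the parts of T(130, 6) cannot all be equal).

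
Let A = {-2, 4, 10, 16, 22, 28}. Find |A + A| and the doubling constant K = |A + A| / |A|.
K = |A + A| / |A| = 11/6

Enumerate A + A = {a + b : a, b ∈ A}. With |A| = 6, there are |A|^2 = 36 ordered sum pairs; collecting distinct values, A + A = {-4, 2, 8, 14, 20, 26, 32, 38, 44, 50, 56}, so |A + A| = 11. Thus K = 11/6. Here |A + A| = 2|A| − 1 = 11, the minimum possible — so K = 11/6 is minimal, which holds iff A is an arithmetic progression.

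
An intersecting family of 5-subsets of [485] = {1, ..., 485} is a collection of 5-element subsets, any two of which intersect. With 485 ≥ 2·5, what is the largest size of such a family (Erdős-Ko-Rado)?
max |F| = C(484, 4) = 2258257001

The Erdős-Ko-Rado theorem states: for n ≥ 2k, an intersecting family of k-subsets of an n-element set has size at most C(n − 1, k − 1), with equality for 'star' families {A ⊆ [n] : |A| = k, i ∈ A} (fix an element i). For n = 485, k = 5: C(484, 4) = 2258257001.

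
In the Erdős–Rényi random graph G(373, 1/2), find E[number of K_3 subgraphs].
E[# K_3] = C(373, 3) · (1/2)^C(3, 2) = 8579746 / 2^3 = 4289873/4 = 1072468.25

For each 3-subset S of vertices (there are C(373, 3) = 8579746 such S), let X_S = 1 if S induces a K_3 (all C(3, 2) = 3 edges present). Then P(X_S = 1) = (1/2)^3 = 1/8. By linearity of expectation, E[# K_3] = C(373, 3) · (1/2)^3 = 8579746 / 8 = 4289873/4 = 1072468.25.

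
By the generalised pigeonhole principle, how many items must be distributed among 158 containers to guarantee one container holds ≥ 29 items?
n = (29 − 1)·158 + 1 = 4425

By the generalised pigeonhole principle, to guarantee some box contains ≥ r objects we need more than (r − 1) · k objects total. Threshold: n = (r − 1) · k + 1. With r = 29 and k = 158: n = 28 · 158 + 1 = 4424 + 1 = 4425. For n = 4424 = 28 · 158, we can put exactly 28 objects in every box, avoiding 29 in any single one — so 4425 is tight.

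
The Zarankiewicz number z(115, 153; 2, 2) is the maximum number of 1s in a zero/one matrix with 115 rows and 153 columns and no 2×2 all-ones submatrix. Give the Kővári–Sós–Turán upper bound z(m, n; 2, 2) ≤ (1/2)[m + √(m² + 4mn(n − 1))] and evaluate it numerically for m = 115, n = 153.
z(115, 153; 2, 2) ≤ (1/2)[115 + √(115² + 4·115·153·152)] = (1/2)[115 + √10710985] = 1693.8821

Kővári–Sós–Turán: let r_1, ..., r_115 be the row sums and z = Σ r_i the total number of 1s. Each pair of columns can share at most one row with both entries 1 (else a 2×2 all-ones block appears), so Σ_i C(r_i, 2) ≤ C(153, 2) = 11628. By convexity Σ_i C(r_i, 2) ≥ 115·C(z/115, 2) = z(z − 115)/(2·115), giving z² − 115z − 115·153·152 ≤ 0 and hence z ≤ (1/2)[115 + √(13225 + 4·2674440)] = (1/2)[115 + √10710985] ≈ (1/2)(115 + 3272.7641) = 1693.8821.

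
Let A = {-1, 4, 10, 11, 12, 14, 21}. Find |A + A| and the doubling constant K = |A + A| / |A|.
K = |A + A| / |A| = 24/7

Enumerate A + A = {a + b : a, b ∈ A}. With |A| = 7, there are |A|^2 = 49 ordered sum pairs; collecting distinct values, A + A = {-2, 3, 8, 9, 10, 11, 13, 14, 15, 16, 18, 20, 21, 22, 23, 24, 25, 26, 28, 31, 32, 33, 35, 42}, so |A + A| = 24. Thus K = 24/7. For comparison, the minimum possible |A + A| over all 7-element sets is 2·7 − 1 = 13 (so min K = 13/7), attained only by arithmetic progressions.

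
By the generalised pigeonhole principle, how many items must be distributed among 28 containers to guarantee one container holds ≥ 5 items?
n = (5 − 1)·28 + 1 = 113

By the generalised pigeonhole principle, to guarantee some box contains ≥ r objects we need more than (r − 1) · k objects total. Threshold: n = (r − 1) · k + 1. With r = 5 and k = 28: n = 4 · 28 + 1 = 112 + 1 = 113. For n = 112 = 4 · 28, we can put exactly 4 objects in every box, avoiding 5 in any single one — so 113 is tight.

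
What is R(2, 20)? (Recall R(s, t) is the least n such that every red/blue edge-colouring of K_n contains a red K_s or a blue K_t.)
R(2, 20) = 20

R(2, k) = k for all k ≥ 2: in a 2-colouring of K_k, either some edge is red (a red K_2) or all edges are blue (a blue K_k). And K_{19} coloured all-blue has no blue K_20, so R(2, 20) > 19. Hence R(2, 20) = 20.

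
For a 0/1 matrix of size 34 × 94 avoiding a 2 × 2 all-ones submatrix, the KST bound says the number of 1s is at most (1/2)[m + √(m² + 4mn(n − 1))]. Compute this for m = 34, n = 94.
z(34, 94; 2, 2) ≤ (1/2)[34 + √(34² + 4·34·94·93)] = (1/2)[34 + √1190068] = 562.4512

Kővári–Sós–Turán: let r_1, ..., r_34 be the row sums and z = Σ r_i the total number of 1s. Each pair of columns can share at most one row with both entries 1 (else a 2×2 all-ones block appears), so Σ_i C(r_i, 2) ≤ C(94, 2) = 4371. By convexity Σ_i C(r_i, 2) ≥ 34·C(z/34, 2) = z(z − 34)/(2·34), giving z² − 34z − 34·94·93 ≤ 0 and hence z ≤ (1/2)[34 + √(1156 + 4·297228)] = (1/2)[34 + √1190068] ≈ (1/2)(34 + 1090.9024) = 562.4512.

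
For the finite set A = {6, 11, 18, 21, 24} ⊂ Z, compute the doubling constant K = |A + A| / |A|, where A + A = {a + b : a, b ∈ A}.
K = |A + A| / |A| = 14/5

Enumerate A + A = {a + b : a, b ∈ A}. With |A| = 5, there are |A|^2 = 25 ordered sum pairs; collecting distinct values, A + A = {12, 17, 22, 24, 27, 29, 30, 32, 35, 36, 39, 42, 45, 48}, so |A + A| = 14. Thus K = 14/5. For comparison, the minimum possible |A + A| over all 5-element sets is 2·5 − 1 = 9 (so min K = 9/5), attained only by arithmetic progressions.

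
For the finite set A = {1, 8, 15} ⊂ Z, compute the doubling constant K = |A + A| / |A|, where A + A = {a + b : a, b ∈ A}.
K = |A + A| / |A| = 5/3

Enumerate A + A = {a + b : a, b ∈ A}. With |A| = 3, there are |A|^2 = 9 ordered sum pairs; collecting distinct values, A + A = {2, 9, 16, 23, 30}, so |A + A| = 5. Thus K = 5/3. Here |A + A| = 2|A| − 1 = 5, the minimum possible — so K = 5/3 is minimal, which holds iff A is an arithmetic progression.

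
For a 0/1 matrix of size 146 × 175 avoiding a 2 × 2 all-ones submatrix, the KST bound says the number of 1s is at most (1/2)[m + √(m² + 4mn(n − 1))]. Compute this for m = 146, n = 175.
z(146, 175; 2, 2) ≤ (1/2)[146 + √(146² + 4·146·175·174)] = (1/2)[146 + √17804116] = 2182.7462

Kővári–Sós–Turán: let r_1, ..., r_146 be the row sums and z = Σ r_i the total number of 1s. Each pair of columns can share at most one row with both entries 1 (else a 2×2 all-ones block appears), so Σ_i C(r_i, 2) ≤ C(175, 2) = 15225. By convexity Σ_i C(r_i, 2) ≥ 146·C(z/146, 2) = z(z − 146)/(2·146), giving z² − 146z − 146·175·174 ≤ 0 and hence z ≤ (1/2)[146 + √(21316 + 4·4445700)] = (1/2)[146 + √17804116] ≈ (1/2)(146 + 4219.4924) = 2182.7462.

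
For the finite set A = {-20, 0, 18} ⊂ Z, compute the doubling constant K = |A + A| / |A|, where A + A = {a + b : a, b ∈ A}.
K = |A + A| / |A| = 6/3 = 2

Enumerate A + A = {a + b : a, b ∈ A}. With |A| = 3, there are |A|^2 = 9 ordered sum pairs; collecting distinct values, A + A = {-40, -20, -2, 0, 18, 36}, so |A + A| = 6. Thus K = 6/3 = 2. For comparison, the minimum possible |A + A| over all 3-element sets is 2·3 − 1 = 5 (so min K = 5/3), attained only by arithmetic progressions.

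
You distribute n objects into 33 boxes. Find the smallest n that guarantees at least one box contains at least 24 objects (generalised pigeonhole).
n = (24 − 1)·33 + 1 = 760

By the generalised pigeonhole principle, to guarantee some box contains ≥ r objects we need more than (r − 1) · k objects total. Threshold: n = (r − 1) · k + 1. With r = 24 and k = 33: n = 23 · 33 + 1 = 759 + 1 = 760. For n = 759 = 23 · 33, we can put exactly 23 objects in every box, avoiding 24 in any single one — so 760 is tight.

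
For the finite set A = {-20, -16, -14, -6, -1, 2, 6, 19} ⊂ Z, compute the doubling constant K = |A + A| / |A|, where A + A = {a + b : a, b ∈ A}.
K = |A + A| / |A| = 33/8

Enumerate A + A = {a + b : a, b ∈ A}. With |A| = 8, there are |A|^2 = 64 ordered sum pairs; collecting distinct values, A + A = {-40, -36, -34, -32, -30, -28, -26, -22, -21, -20, -18, -17, -15, -14, -12, -10, -8, -7, -4, -2, -1, 0, 1, 3, 4, 5, 8, 12, 13, 18, 21, 25, 38}, so |A + A| = 33. Thus K = 33/8. For comparison, the minimum possible |A + A| over all 8-element sets is 2·8 − 1 = 15 (so min K = 15/8), attained only by arithmetic progressions.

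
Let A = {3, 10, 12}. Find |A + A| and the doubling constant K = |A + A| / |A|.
K = |A + A| / |A| = 6/3 = 2

Enumerate A + A = {a + b : a, b ∈ A}. With |A| = 3, there are |A|^2 = 9 ordered sum pairs; collecting distinct values, A + A = {6, 13, 15, 20, 22, 24}, so |A + A| = 6. Thus K = 6/3 = 2. For comparison, the minimum possible |A + A| over all 3-element sets is 2·3 − 1 = 5 (so min K = 5/3), attained only by arithmetic progressions.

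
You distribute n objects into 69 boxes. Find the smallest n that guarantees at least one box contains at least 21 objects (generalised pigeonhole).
n = (21 − 1)·69 + 1 = 1381

By the generalised pigeonhole principle, to guarantee some box contains ≥ r objects we need more than (r − 1) · k objects total. Threshold: n = (r − 1) · k + 1. With r = 21 and k = 69: n = 20 · 69 + 1 = 1380 + 1 = 1381. For n = 1380 = 20 · 69, we can put exactly 20 objects in every box, avoiding 21 in any single one — so 1381 is tight.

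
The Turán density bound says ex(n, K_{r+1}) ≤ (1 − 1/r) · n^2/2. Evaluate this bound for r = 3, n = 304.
Turán density bound = (2/3) · 304^2/2 = 92416/3 ≈ 30805.3333

Turán's theorem: ex(n, K_{r+1}) is achieved by the complete r-partite Turán graph T(n, r) with parts as balanced as possible, and is at most (1 − 1/r) · n^2/2. For r = 3, n = 304: the density bound is (2/3) · 92416/2 = 92416/3 ≈ 30805.3333. The integer-valued extremum is e(T(304, 3)) = 30805, which is strictly less than the density bound 92416/3 since 3 ∤ 304 (the parts of T(304, 3) cannot all be equal).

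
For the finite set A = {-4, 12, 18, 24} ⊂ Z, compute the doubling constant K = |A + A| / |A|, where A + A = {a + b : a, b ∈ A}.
K = |A + A| / |A| = 9/4

Enumerate A + A = {a + b : a, b ∈ A}. With |A| = 4, there are |A|^2 = 16 ordered sum pairs; collecting distinct values, A + A = {-8, 8, 14, 20, 24, 30, 36, 42, 48}, so |A + A| = 9. Thus K = 9/4. For comparison, the minimum possible |A + A| over all 4-element sets is 2·4 − 1 = 7 (so min K = 7/4), attained only by arithmetic progressions.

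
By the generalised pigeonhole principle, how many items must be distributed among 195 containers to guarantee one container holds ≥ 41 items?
n = (41 − 1)·195 + 1 = 7801

By the generalised pigeonhole principle, to guarantee some box contains ≥ r objects we need more than (r − 1) · k objects total. Threshold: n = (r − 1) · k + 1. With r = 41 and k = 195: n = 40 · 195 + 1 = 7800 + 1 = 7801. For n = 7800 = 40 · 195, we can put exactly 40 objects in every box, avoiding 41 in any single one — so 7801 is tight.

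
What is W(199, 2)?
W(199, 2) = 199 + 1 = 200

A 2-term AP is any pair of integers, so a monochromatic 2-AP exists iff some colour is used at least twice. With 199 colours, the colouring i ↦ i on {1, ..., 199} uses each colour once, avoiding any monochromatic pair, so W(199, 2) > 199. For {1, ..., 200}, pigeonhole forces two integers of the same colour, which form a monochromatic 2-AP. Hence W(199, 2) = 200.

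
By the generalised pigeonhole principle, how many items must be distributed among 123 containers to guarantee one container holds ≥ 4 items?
n = (4 − 1)·123 + 1 = 370

By the generalised pigeonhole principle, to guarantee some box contains ≥ r objects we need more than (r − 1) · k objects total. Threshold: n = (r − 1) · k + 1. With r = 4 and k = 123: n = 3 · 123 + 1 = 369 + 1 = 370. For n = 369 = 3 · 123, we can put exactly 3 objects in every box, avoiding 4 in any single one — so 370 is tight.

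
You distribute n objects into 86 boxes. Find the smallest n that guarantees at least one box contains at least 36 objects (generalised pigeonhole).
n = (36 − 1)·86 + 1 = 3011

By the generalised pigeonhole principle, to guarantee some box contains ≥ r objects we need more than (r − 1) · k objects total. Threshold: n = (r − 1) · k + 1. With r = 36 and k = 86: n = 35 · 86 + 1 = 3010 + 1 = 3011. For n = 3010 = 35 · 86, we can put exactly 35 objects in every box, avoiding 36 in any single one — so 3011 is tight.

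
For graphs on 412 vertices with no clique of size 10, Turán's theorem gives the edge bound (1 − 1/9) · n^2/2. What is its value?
Turán density bound = (8/9) · 412^2/2 = 678976/9 ≈ 75441.7778

Turán's theorem: ex(n, K_{r+1}) is achieved by the complete r-partite Turán graph T(n, r) with parts as balanced as possible, and is at most (1 − 1/r) · n^2/2. For r = 9, n = 412: the density bound is (8/9) · 169744/2 = 678976/9 ≈ 75441.7778. The integer-valued extremum is e(T(412, 9)) = 75441, which is strictly less than the density bound 678976/9 since 9 ∤ 412 (the parts of T(412, 9) cannot all be equal).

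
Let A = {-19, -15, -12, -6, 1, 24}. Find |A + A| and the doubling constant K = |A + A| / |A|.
K = |A + A| / |A| = 20/6 = 10/3

Enumerate A + A = {a + b : a, b ∈ A}. With |A| = 6, there are |A|^2 = 36 ordered sum pairs; collecting distinct values, A + A = {-38, -34, -31, -30, -27, -25, -24, -21, -18, -14, -12, -11, -5, 2, 5, 9, 12, 18, 25, 48}, so |A + A| = 20. Thus K = 20/6 = 10/3. For comparison, the minimum possible |A + A| over all 6-element sets is 2·6 − 1 = 11 (so min K = 11/6), attained only by arithmetic progressions.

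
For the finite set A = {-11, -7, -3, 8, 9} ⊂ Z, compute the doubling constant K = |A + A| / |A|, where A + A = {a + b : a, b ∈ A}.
K = |A + A| / |A| = 14/5

Enumerate A + A = {a + b : a, b ∈ A}. With |A| = 5, there are |A|^2 = 25 ordered sum pairs; collecting distinct values, A + A = {-22, -18, -14, -10, -6, -3, -2, 1, 2, 5, 6, 16, 17, 18}, so |A + A| = 14. Thus K = 14/5. For comparison, the minimum possible |A + A| over all 5-element sets is 2·5 − 1 = 9 (so min K = 9/5), attained only by arithmetic progressions.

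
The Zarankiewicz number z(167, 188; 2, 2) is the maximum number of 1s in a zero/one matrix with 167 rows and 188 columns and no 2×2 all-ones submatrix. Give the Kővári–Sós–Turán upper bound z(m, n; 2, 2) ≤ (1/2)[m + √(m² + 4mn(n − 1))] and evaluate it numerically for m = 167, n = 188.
z(167, 188; 2, 2) ≤ (1/2)[167 + √(167² + 4·167·188·187)] = (1/2)[167 + √23512097] = 2507.9637

Kővári–Sós–Turán: let r_1, ..., r_167 be the row sums and z = Σ r_i the total number of 1s. Each pair of columns can share at most one row with both entries 1 (else a 2×2 all-ones block appears), so Σ_i C(r_i, 2) ≤ C(188, 2) = 17578. By convexity Σ_i C(r_i, 2) ≥ 167·C(z/167, 2) = z(z − 167)/(2·167), giving z² − 167z − 167·188·187 ≤ 0 and hence z ≤ (1/2)[167 + √(27889 + 4·5871052)] = (1/2)[167 + √23512097] ≈ (1/2)(167 + 4848.9274) = 2507.9637.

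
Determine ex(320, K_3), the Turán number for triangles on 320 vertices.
ex(320, K_3) = ⌊320^2/4⌋ = 25600

Mantel (1907): a triangle-free graph on n vertices has at most ⌊n^2/4⌋ edges, with equality for the complete bipartite graph K_{⌊n/2⌋, ⌈n/2⌉}. For n = 320: ⌊320^2/4⌋ = ⌊102400/4⌋ = 25600. The extremal graph is K_{160, 160}, which has 160·160 = 25600 edges.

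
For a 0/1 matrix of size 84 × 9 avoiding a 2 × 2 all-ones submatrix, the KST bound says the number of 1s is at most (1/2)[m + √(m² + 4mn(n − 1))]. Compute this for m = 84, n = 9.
z(84, 9; 2, 2) ≤ (1/2)[84 + √(84² + 4·84·9·8)] = (1/2)[84 + √31248] = 130.3855

Kővári–Sós–Turán: let r_1, ..., r_84 be the row sums and z = Σ r_i the total number of 1s. Each pair of columns can share at most one row with both entries 1 (else a 2×2 all-ones block appears), so Σ_i C(r_i, 2) ≤ C(9, 2) = 36. By convexity Σ_i C(r_i, 2) ≥ 84·C(z/84, 2) = z(z − 84)/(2·84), giving z² − 84z − 84·9·8 ≤ 0 and hence z ≤ (1/2)[84 + √(7056 + 4·6048)] = (1/2)[84 + √31248] ≈ (1/2)(84 + 176.771) = 130.3855.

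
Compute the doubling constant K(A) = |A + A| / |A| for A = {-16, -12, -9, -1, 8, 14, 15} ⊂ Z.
K = |A + A| / |A| = 26/7

Enumerate A + A = {a + b : a, b ∈ A}. With |A| = 7, there are |A|^2 = 49 ordered sum pairs; collecting distinct values, A + A = {-32, -28, -25, -24, -21, -18, -17, -13, -10, -8, -4, -2, -1, 2, 3, 5, 6, 7, 13, 14, 16, 22, 23, 28, 29, 30}, so |A + A| = 26. Thus K = 26/7. For comparison, the minimum possible |A + A| over all 7-element sets is 2·7 − 1 = 13 (so min K = 13/7), attained only by arithmetic progressions.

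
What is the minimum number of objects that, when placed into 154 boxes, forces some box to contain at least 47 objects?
n = (47 − 1)·154 + 1 = 7085

By the generalised pigeonhole principle, to guarantee some box contains ≥ r objects we need more than (r − 1) · k objects total. Threshold: n = (r − 1) · k + 1. With r = 47 and k = 154: n = 46 · 154 + 1 = 7084 + 1 = 7085. For n = 7084 = 46 · 154, we can put exactly 46 objects in every box, avoiding 47 in any single one — so 7085 is tight.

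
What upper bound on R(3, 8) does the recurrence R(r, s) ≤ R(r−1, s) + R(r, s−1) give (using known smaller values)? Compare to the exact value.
R(3, 8) ≤ R(2, 8) + R(3, 7) = 8 + 23 = 31; exact value R(3, 8) = 28.

The Erdős–Szekeres recurrence R(r, s) ≤ R(r−1, s) + R(r, s−1) applied to (r, s) = (3, 8) gives
  R(3, 8) ≤ R(2, 8) + R(3, 7) = 8 + 23 = 31.
(Recall R(2, k) = k and R is symmetric.) The recurrence is not tight here (it gives 31, but the exact value is R(3, 8) = 28); the tight upper bound requires a sharper argument than the simple recurrence, combined with a lower-bound construction on K_{27}.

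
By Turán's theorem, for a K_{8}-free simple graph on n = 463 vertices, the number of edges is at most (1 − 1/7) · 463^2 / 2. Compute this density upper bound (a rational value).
Turán density bound = (6/7) · 463^2/2 = 643107/7 ≈ 91872.4286

Turán's theorem: ex(n, K_{r+1}) is achieved by the complete r-partite Turán graph T(n, r) with parts as balanced as possible, and is at most (1 − 1/r) · n^2/2. For r = 7, n = 463: the density bound is (6/7) · 214369/2 = 643107/7 ≈ 91872.4286. The integer-valued extremum is e(T(463, 7)) = 91872, which is strictly less than the density bound 643107/7 since 7 ∤ 463 (the parts of T(463, 7) cannot all be equal).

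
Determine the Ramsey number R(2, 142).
R(2, 142) = 142

R(2, k) = k for all k ≥ 2: in a 2-colouring of K_k, either some edge is red (a red K_2) or all edges are blue (a blue K_k). And K_{141} coloured all-blue has no blue K_142, so R(2, 142) > 141. Hence R(2, 142) = 142.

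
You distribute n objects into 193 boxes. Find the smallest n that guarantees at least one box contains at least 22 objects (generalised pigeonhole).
n = (22 − 1)·193 + 1 = 4054

By the generalised pigeonhole principle, to guarantee some box contains ≥ r objects we need more than (r − 1) · k objects total. Threshold: n = (r − 1) · k + 1. With r = 22 and k = 193: n = 21 · 193 + 1 = 4053 + 1 = 4054. For n = 4053 = 21 · 193, we can put exactly 21 objects in every box, avoiding 22 in any single one — so 4054 is tight.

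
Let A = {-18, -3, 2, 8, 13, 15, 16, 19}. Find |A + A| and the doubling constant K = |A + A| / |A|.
K = |A + A| / |A| = 32/8 = 4

Enumerate A + A = {a + b : a, b ∈ A}. With |A| = 8, there are |A|^2 = 64 ordered sum pairs; collecting distinct values, A + A = {-36, -21, -16, -10, -6, -5, -3, -2, -1, 1, 4, 5, 10, 12, 13, 15, 16, 17, 18, 21, 23, 24, 26, 27, 28, 29, 30, 31, 32, 34, 35, 38}, so |A + A| = 32. Thus K = 32/8 = 4. For comparison, the minimum possible |A + A| over all 8-element sets is 2·8 − 1 = 15 (so min K = 15/8), attained only by arithmetic progressions.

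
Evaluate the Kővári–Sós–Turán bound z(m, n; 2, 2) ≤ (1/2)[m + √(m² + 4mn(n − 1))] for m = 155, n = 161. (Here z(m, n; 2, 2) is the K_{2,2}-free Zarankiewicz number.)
z(155, 161; 2, 2) ≤ (1/2)[155 + √(155² + 4·155·161·160)] = (1/2)[155 + √15995225] = 2077.2015

Kővári–Sós–Turán: let r_1, ..., r_155 be the row sums and z = Σ r_i the total number of 1s. Each pair of columns can share at most one row with both entries 1 (else a 2×2 all-ones block appears), so Σ_i C(r_i, 2) ≤ C(161, 2) = 12880. By convexity Σ_i C(r_i, 2) ≥ 155·C(z/155, 2) = z(z − 155)/(2·155), giving z² − 155z − 155·161·160 ≤ 0 and hence z ≤ (1/2)[155 + √(24025 + 4·3992800)] = (1/2)[155 + √15995225] ≈ (1/2)(155 + 3999.4031) = 2077.2015.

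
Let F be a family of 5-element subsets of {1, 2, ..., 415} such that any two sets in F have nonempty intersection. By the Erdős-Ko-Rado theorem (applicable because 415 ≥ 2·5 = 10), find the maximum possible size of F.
max |F| = C(414, 4) = 1206363501

Erdős-Ko-Rado (1961): when n ≥ 2k, max |F| = C(n−1, k−1). The bound is attained by the star {A : i ∈ A} for any fixed i ∈ [n]. Here C(415−1, 5−1) = C(414, 4) = 1206363501.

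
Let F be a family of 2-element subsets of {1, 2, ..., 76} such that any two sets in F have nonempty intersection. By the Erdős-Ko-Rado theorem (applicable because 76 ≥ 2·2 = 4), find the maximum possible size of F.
max |F| = C(75, 1) = 75

The Erdős-Ko-Rado theorem states: for n ≥ 2k, an intersecting family of k-subsets of an n-element set has size at most C(n − 1, k − 1), with equality for 'star' families {A ⊆ [n] : |A| = k, i ∈ A} (fix an element i). For n = 76, k = 2: C(75, 1) = 75.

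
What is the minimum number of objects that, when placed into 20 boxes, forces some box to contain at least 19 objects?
n = (19 − 1)·20 + 1 = 361

By the generalised pigeonhole principle, to guarantee some box contains ≥ r objects we need more than (r − 1) · k objects total. Threshold: n = (r − 1) · k + 1. With r = 19 and k = 20: n = 18 · 20 + 1 = 360 + 1 = 361. For n = 360 = 18 · 20, we can put exactly 18 objects in every box, avoiding 19 in any single one — so 361 is tight.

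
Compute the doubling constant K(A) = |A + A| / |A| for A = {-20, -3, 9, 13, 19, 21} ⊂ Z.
K = |A + A| / |A| = 20/6 = 10/3

Enumerate A + A = {a + b : a, b ∈ A}. With |A| = 6, there are |A|^2 = 36 ordered sum pairs; collecting distinct values, A + A = {-40, -23, -11, -7, -6, -1, 1, 6, 10, 16, 18, 22, 26, 28, 30, 32, 34, 38, 40, 42}, so |A + A| = 20. Thus K = 20/6 = 10/3. For comparison, the minimum possible |A + A| over all 6-element sets is 2·6 − 1 = 11 (so min K = 11/6), attained only by arithmetic progressions.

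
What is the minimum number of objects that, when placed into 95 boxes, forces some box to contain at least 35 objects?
n = (35 − 1)·95 + 1 = 3231

By the generalised pigeonhole principle, to guarantee some box contains ≥ r objects we need more than (r − 1) · k objects total. Threshold: n = (r − 1) · k + 1. With r = 35 and k = 95: n = 34 · 95 + 1 = 3230 + 1 = 3231. For n = 3230 = 34 · 95, we can put exactly 34 objects in every box, avoiding 35 in any single one — so 3231 is tight.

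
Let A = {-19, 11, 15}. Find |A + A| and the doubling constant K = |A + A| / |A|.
K = |A + A| / |A| = 6/3 = 2

Enumerate A + A = {a + b : a, b ∈ A}. With |A| = 3, there are |A|^2 = 9 ordered sum pairs; collecting distinct values, A + A = {-38, -8, -4, 22, 26, 30}, so |A + A| = 6. Thus K = 6/3 = 2. For comparison, the minimum possible |A + A| over all 3-element sets is 2·3 − 1 = 5 (so min K = 5/3), attained only by arithmetic progressions.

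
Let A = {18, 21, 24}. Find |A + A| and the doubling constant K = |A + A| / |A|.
K = |A + A| / |A| = 5/3

Enumerate A + A = {a + b : a, b ∈ A}. With |A| = 3, there are |A|^2 = 9 ordered sum pairs; collecting distinct values, A + A = {36, 39, 42, 45, 48}, so |A + A| = 5. Thus K = 5/3. Here |A + A| = 2|A| − 1 = 5, the minimum possible — so K = 5/3 is minimal, which holds iff A is an arithmetic progression.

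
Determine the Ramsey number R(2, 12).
R(2, 12) = 12

R(2, k) = k for all k ≥ 2: in a 2-colouring of K_k, either some edge is red (a red K_2) or all edges are blue (a blue K_k). And K_{11} coloured all-blue has no blue K_12, so R(2, 12) > 11. Hence R(2, 12) = 12.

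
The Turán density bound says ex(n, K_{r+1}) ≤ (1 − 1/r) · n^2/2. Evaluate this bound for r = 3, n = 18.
Turán density bound = (2/3) · 18^2/2 = 108

Turán's theorem: ex(n, K_{r+1}) is achieved by the complete r-partite Turán graph T(n, r) with parts as balanced as possible, and is at most (1 − 1/r) · n^2/2. For r = 3, n = 18: the density bound is (2/3) · 324/2 = 108. Since 3 ∣ 18, the Turán graph T(18, 3) has parts of equal size 6, and its edge count e(T(18, 3)) = 108 attains the density bound exactly.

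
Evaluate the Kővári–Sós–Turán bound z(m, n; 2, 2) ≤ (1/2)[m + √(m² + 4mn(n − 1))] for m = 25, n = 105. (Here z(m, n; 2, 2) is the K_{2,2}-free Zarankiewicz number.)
z(25, 105; 2, 2) ≤ (1/2)[25 + √(25² + 4·25·105·104)] = (1/2)[25 + √1092625] = 535.1435

Kővári–Sós–Turán: let r_1, ..., r_25 be the row sums and z = Σ r_i the total number of 1s. Each pair of columns can share at most one row with both entries 1 (else a 2×2 all-ones block appears), so Σ_i C(r_i, 2) ≤ C(105, 2) = 5460. By convexity Σ_i C(r_i, 2) ≥ 25·C(z/25, 2) = z(z − 25)/(2·25), giving z² − 25z − 25·105·104 ≤ 0 and hence z ≤ (1/2)[25 + √(625 + 4·273000)] = (1/2)[25 + √1092625] ≈ (1/2)(25 + 1045.287) = 535.1435.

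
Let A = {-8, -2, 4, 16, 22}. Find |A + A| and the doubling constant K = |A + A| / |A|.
K = |A + A| / |A| = 11/5

Enumerate A + A = {a + b : a, b ∈ A}. With |A| = 5, there are |A|^2 = 25 ordered sum pairs; collecting distinct values, A + A = {-16, -10, -4, 2, 8, 14, 20, 26, 32, 38, 44}, so |A + A| = 11. Thus K = 11/5. For comparison, the minimum possible |A + A| over all 5-element sets is 2·5 − 1 = 9 (so min K = 9/5), attained only by arithmetic progressions.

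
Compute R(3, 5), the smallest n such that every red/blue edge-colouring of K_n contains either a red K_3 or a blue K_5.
R(3, 5) = 14

Lower bound: an explicit 2-colouring of K_{13} (typically a Paley-type or other structured construction) avoids a red K_3 and a blue K_5, showing R(3, 5) > 13.
Upper bound: the Erdős–Szekeres recurrence R(r, t') ≤ R(r−1, t') + R(r, t'−1) yields R(3, 5) ≤ 14.
Hence R(3, 5) = 14.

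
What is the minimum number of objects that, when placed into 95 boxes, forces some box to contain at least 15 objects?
n = (15 − 1)·95 + 1 = 1331

By the generalised pigeonhole principle, to guarantee some box contains ≥ r objects we need more than (r − 1) · k objects total. Threshold: n = (r − 1) · k + 1. With r = 15 and k = 95: n = 14 · 95 + 1 = 1330 + 1 = 1331. For n = 1330 = 14 · 95, we can put exactly 14 objects in every box, avoiding 15 in any single one — so 1331 is tight.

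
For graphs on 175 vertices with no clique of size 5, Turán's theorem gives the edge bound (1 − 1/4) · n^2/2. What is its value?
Turán density bound = (3/4) · 175^2/2 = 91875/8 ≈ 11484.375

Turán's theorem: ex(n, K_{r+1}) is achieved by the complete r-partite Turán graph T(n, r) with parts as balanced as possible, and is at most (1 − 1/r) · n^2/2. For r = 4, n = 175: the density bound is (3/4) · 30625/2 = 91875/8 ≈ 11484.375. The integer-valued extremum is e(T(175, 4)) = 11484, which is strictly less than the density bound 91875/8 since 4 ∤ 175 (the parts of T(175, 4) cannot all be equal).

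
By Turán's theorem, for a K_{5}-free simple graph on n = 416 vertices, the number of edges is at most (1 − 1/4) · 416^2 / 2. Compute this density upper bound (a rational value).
Turán density bound = (3/4) · 416^2/2 = 64896

Turán's theorem: ex(n, K_{r+1}) is achieved by the complete r-partite Turán graph T(n, r) with parts as balanced as possible, and is at most (1 − 1/r) · n^2/2. For r = 4, n = 416: the density bound is (3/4) · 173056/2 = 64896. Since 4 ∣ 416, the Turán graph T(416, 4) has parts of equal size 104, and its edge count e(T(416, 4)) = 64896 attains the density bound exactly.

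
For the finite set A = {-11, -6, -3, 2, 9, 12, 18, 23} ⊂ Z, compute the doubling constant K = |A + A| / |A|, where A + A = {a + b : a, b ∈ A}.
K = |A + A| / |A| = 32/8 = 4

Enumerate A + A = {a + b : a, b ∈ A}. With |A| = 8, there are |A|^2 = 64 ordered sum pairs; collecting distinct values, A + A = {-22, -17, -14, -12, -9, -6, -4, -2, -1, 1, 3, 4, 6, 7, 9, 11, 12, 14, 15, 17, 18, 20, 21, 24, 25, 27, 30, 32, 35, 36, 41, 46}, so |A + A| = 32. Thus K = 32/8 = 4. For comparison, the minimum possible |A + A| over all 8-element sets is 2·8 − 1 = 15 (so min K = 15/8), attained only by arithmetic progressions.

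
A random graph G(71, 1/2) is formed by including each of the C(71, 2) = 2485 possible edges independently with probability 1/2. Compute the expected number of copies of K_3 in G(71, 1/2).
E[# K_3] = C(71, 3) · (1/2)^C(3, 2) = 57155 / 2^3 = 7144.375

For each 3-subset S of vertices (there are C(71, 3) = 57155 such S), let X_S = 1 if S induces a K_3 (all C(3, 2) = 3 edges present). Then P(X_S = 1) = (1/2)^3 = 1/8. By linearity of expectation, E[# K_3] = C(71, 3) · (1/2)^3 = 57155 / 8 = 7144.375.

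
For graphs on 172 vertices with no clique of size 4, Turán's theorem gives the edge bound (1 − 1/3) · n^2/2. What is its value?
Turán density bound = (2/3) · 172^2/2 = 29584/3 ≈ 9861.3333

Turán's theorem: ex(n, K_{r+1}) is achieved by the complete r-partite Turán graph T(n, r) with parts as balanced as possible, and is at most (1 − 1/r) · n^2/2. For r = 3, n = 172: the density bound is (2/3) · 29584/2 = 29584/3 ≈ 9861.3333. The integer-valued extremum is e(T(172, 3)) = 9861, which is strictly less than the density bound 29584/3 since 3 ∤ 172 (the parts of T(172, 3) cannot all be equal).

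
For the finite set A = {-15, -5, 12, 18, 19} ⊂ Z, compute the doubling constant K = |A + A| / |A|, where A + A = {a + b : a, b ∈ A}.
K = |A + A| / |A| = 15/5 = 3

Enumerate A + A = {a + b : a, b ∈ A}. With |A| = 5, there are |A|^2 = 25 ordered sum pairs; collecting distinct values, A + A = {-30, -20, -10, -3, 3, 4, 7, 13, 14, 24, 30, 31, 36, 37, 38}, so |A + A| = 15. Thus K = 15/5 = 3. For comparison, the minimum possible |A + A| over all 5-element sets is 2·5 − 1 = 9 (so min K = 9/5), attained only by arithmetic progressions.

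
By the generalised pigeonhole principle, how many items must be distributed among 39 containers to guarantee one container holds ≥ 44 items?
n = (44 − 1)·39 + 1 = 1678

By the generalised pigeonhole principle, to guarantee some box contains ≥ r objects we need more than (r − 1) · k objects total. Threshold: n = (r − 1) · k + 1. With r = 44 and k = 39: n = 43 · 39 + 1 = 1677 + 1 = 1678. For n = 1677 = 43 · 39, we can put exactly 43 objects in every box, avoiding 44 in any single one — so 1678 is tight.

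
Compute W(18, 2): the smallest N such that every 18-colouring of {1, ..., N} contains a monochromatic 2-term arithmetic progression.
W(18, 2) = 18 + 1 = 19

A 2-term AP is any pair of integers, so a monochromatic 2-AP exists iff some colour is used at least twice. With 18 colours, the colouring i ↦ i on {1, ..., 18} uses each colour once, avoiding any monochromatic pair, so W(18, 2) > 18. For {1, ..., 19}, pigeonhole forces two integers of the same colour, which form a monochromatic 2-AP. Hence W(18, 2) = 19.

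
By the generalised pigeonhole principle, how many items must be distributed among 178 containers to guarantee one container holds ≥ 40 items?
n = (40 − 1)·178 + 1 = 6943

By the generalised pigeonhole principle, to guarantee some box contains ≥ r objects we need more than (r − 1) · k objects total. Threshold: n = (r − 1) · k + 1. With r = 40 and k = 178: n = 39 · 178 + 1 = 6942 + 1 = 6943. For n = 6942 = 39 · 178, we can put exactly 39 objects in every box, avoiding 40 in any single one — so 6943 is tight.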